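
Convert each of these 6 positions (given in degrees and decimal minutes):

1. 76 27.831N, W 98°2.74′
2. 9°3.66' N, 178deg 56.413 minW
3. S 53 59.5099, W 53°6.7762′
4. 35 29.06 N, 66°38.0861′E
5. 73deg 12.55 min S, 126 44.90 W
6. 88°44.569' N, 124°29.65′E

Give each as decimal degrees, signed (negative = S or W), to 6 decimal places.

Point 1:
  φ: 27.831′ = 0.463850°; total 76.4638500
  N → positive
  λ: 2.74′ = 0.045667°; total 98.0456667
  W → negative
Point 2:
  Lat: 3.66′ = 0.061000°; total 9.0610000
  N ⇒ keep positive
  λ: 56.413′ = 0.940217°; total 178.9402167
  W ⇒ negate
Point 3:
  φ: 59.5099′ = 0.991832°; total 53.9918317
  hemisphere S, so the sign is −
  Longitude: 53 + 6.7762/60 = 53.1129367
  W → negative
Point 4:
  Lat: 35 + 29.06/60 = 35.4843333
  N ⇒ keep positive
  Longitude: 38.0861′ = 0.634768°; total 66.6347683
  E → positive
Point 5:
  φ: 12.55′ = 0.209167°; total 73.2091667
  S ⇒ negate
  λ: 44.9′ = 0.748333°; total 126.7483333
  hemisphere W, so the sign is −
Point 6:
  Latitude: 88 + 44.569/60 = 88.7428167
  N ⇒ keep positive
  Lon: 29.65′ = 0.494167°; total 124.4941667
  E → positive

1. 76.463850, -98.045667
2. 9.061000, -178.940217
3. -53.991832, -53.112937
4. 35.484333, 66.634768
5. -73.209167, -126.748333
6. 88.742817, 124.494167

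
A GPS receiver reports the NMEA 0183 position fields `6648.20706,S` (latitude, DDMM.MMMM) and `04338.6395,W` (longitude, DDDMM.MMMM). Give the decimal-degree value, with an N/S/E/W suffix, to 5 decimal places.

Latitude: degrees = first 2 digits = 66, minutes = 48.20706; 66 + 48.20706/60 = 66.803451
λ: split at 3 digits → 043° and 38.6395′; 43 + 38.6395/60 = 43.643992

66.80345° S, 43.64399° W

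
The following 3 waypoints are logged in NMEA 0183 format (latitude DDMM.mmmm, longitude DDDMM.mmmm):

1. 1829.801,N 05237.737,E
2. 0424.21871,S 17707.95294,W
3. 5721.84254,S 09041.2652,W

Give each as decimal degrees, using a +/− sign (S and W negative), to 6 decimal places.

1. 18.496683, 52.628950
2. -4.403645, -177.132549
3. -57.364042, -90.687753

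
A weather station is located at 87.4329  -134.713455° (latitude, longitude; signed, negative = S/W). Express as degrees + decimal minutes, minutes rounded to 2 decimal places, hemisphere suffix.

Lat: minutes = (87.432900 − 87) × 60 = 25.9740
Longitude is negative → W; |value| = 134.713455
Lon: fractional part 0.713455 → 42.8073 minutes

87° 25.97′ N, 134° 42.81′ W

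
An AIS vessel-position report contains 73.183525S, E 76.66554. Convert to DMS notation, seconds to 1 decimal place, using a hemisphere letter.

73°11′0.7″ S, 76°39′55.9″ E

φ: whole degrees 73; 11.01150′ → 11′ and 0.690″
λ: whole degrees 76; 39.93240′ → 39′ and 55.944″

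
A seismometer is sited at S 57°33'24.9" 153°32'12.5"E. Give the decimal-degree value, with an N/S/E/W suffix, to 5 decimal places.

57.55692° S, 153.53681° E

Latitude: 33′ + 24.9″ = 33.41500′; 57 + 33.41500/60 = 57.556917
Lon: 153° + 32/60 + 12.5/3600 = 153 + 0.533333 + 0.003472 = 153.536806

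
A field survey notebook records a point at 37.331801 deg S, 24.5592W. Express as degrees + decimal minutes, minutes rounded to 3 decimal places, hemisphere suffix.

37° 19.908′ S, 24° 33.552′ W

Latitude: minutes = (37.331801 − 37) × 60 = 19.90806
Longitude: 24° + 0.559200 × 60 = 24° 33.55200′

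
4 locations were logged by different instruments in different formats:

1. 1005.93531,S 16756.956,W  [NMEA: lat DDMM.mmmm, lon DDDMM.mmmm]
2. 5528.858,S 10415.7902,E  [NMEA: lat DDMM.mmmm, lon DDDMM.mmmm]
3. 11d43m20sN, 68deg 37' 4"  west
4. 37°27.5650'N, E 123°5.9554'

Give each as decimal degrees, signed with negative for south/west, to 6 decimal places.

Point 1:
  φ: split at 2 digits → 10° and 5.93531′; 10 + 5.93531/60 = 10.0989218
  S ⇒ negate
  Lon: split at 3 digits → 167° and 56.956′; 167 + 56.956/60 = 167.9492667
  hemisphere W, so the sign is −
Point 2:
  φ: split at 2 digits → 55° and 28.858′; 55 + 28.858/60 = 55.4809667
  S → negative
  λ: split at 3 digits → 104° and 15.7902′; 104 + 15.7902/60 = 104.2631700
  E ⇒ keep positive
Point 3:
  Latitude: 11° + 43/60 + 20/3600 = 11 + 0.716667 + 0.005556 = 11.7222222
  N → positive
  Lon: 37′ + 4″ = 37.06667′; 68 + 37.06667/60 = 68.6177778
  W ⇒ negate
Point 4:
  Lat: 27.565′ = 0.459417°; total 37.4594167
  N → positive
  Lon: 5.9554′ = 0.099257°; total 123.0992567
  E ⇒ keep positive

1. -10.098922, -167.949267
2. -55.480967, 104.263170
3. 11.722222, -68.617778
4. 37.459417, 123.099257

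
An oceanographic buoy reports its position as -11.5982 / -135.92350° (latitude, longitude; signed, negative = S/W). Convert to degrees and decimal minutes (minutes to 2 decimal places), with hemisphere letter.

11° 35.89′ S, 135° 55.41′ W

Latitude is negative → S; |value| = 11.598200
φ: fractional part 0.598200 → 35.8920 minutes
Longitude is negative → W; |value| = 135.923500
Longitude: 135° + 0.923500 × 60 = 135° 55.4100′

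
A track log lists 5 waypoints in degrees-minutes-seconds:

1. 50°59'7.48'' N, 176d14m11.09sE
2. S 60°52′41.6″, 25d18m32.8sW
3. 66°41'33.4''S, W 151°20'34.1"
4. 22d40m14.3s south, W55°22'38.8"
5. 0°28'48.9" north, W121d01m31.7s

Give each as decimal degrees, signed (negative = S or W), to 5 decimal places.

1. 50.98541, 176.23641
2. -60.87822, -25.30911
3. -66.69261, -151.34281
4. -22.67064, -55.37744
5. 0.48025, -121.02547

Point 1:
  Lat: 50° + 59/60 + 7.48/3600 = 50 + 0.983333 + 0.002078 = 50.985411
  N ⇒ keep positive
  Lon: 176 + 14/60 + 11.09/3600 = 176.236414
  E → positive
Point 2:
  Lat: 52′ + 41.6″ = 52.69333′; 60 + 52.69333/60 = 60.878222
  S → negative
  Longitude: 25° + 18/60 + 32.8/3600 = 25 + 0.300000 + 0.009111 = 25.309111
  hemisphere W, so the sign is −
Point 3:
  Lat: 41′ + 33.4″ = 41.55667′; 66 + 41.55667/60 = 66.692611
  S ⇒ negate
  Longitude: 20′ + 34.1″ = 20.56833′; 151 + 20.56833/60 = 151.342806
  hemisphere W, so the sign is −
Point 4:
  φ: 40′ + 14.3″ = 40.23833′; 22 + 40.23833/60 = 22.670639
  S → negative
  λ: 22′ + 38.8″ = 22.64667′; 55 + 22.64667/60 = 55.377444
  W ⇒ negate
Point 5:
  Lat: 28′ + 48.9″ = 28.81500′; 0 + 28.81500/60 = 0.480250
  N → positive
  λ: 121 + 1/60 + 31.7/3600 = 121.025472
  hemisphere W, so the sign is −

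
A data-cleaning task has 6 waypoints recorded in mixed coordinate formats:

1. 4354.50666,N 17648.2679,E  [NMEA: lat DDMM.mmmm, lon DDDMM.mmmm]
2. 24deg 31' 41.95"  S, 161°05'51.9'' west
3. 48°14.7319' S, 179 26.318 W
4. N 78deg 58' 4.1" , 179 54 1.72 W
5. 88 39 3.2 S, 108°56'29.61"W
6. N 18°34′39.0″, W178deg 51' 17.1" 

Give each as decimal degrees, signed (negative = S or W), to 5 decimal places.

1. 43.90844, 176.80447
2. -24.52832, -161.09775
3. -48.24553, -179.43863
4. 78.96781, -179.90048
5. -88.65089, -108.94156
6. 18.57750, -178.85475

Point 1:
  Latitude: split at 2 digits → 43° and 54.50666′; 43 + 54.50666/60 = 43.908444
  N → positive
  Longitude: degrees = first 3 digits = 176, minutes = 48.2679; 176 + 48.2679/60 = 176.804465
  E → positive
Point 2:
  φ: 24° + 31/60 + 41.95/3600 = 24 + 0.516667 + 0.011653 = 24.528319
  S → negative
  Lon: 5′ + 51.9″ = 5.86500′; 161 + 5.86500/60 = 161.097750
  W ⇒ negate
Point 3:
  Latitude: 14.7319′ = 0.245532°; total 48.245532
  hemisphere S, so the sign is −
  Lon: 26.318′ = 0.438633°; total 179.438633
  W ⇒ negate
Point 4:
  Lat: 78° + 58/60 + 4.1/3600 = 78 + 0.966667 + 0.001139 = 78.967806
  N ⇒ keep positive
  Lon: 179° + 54/60 + 1.72/3600 = 179 + 0.900000 + 0.000478 = 179.900478
  W ⇒ negate
Point 5:
  Lat: 88 + 39/60 + 3.2/3600 = 88.650889
  hemisphere S, so the sign is −
  Lon: 108° + 56/60 + 29.61/3600 = 108 + 0.933333 + 0.008225 = 108.941558
  W ⇒ negate
Point 6:
  Lat: 34′ + 39″ = 34.65000′; 18 + 34.65000/60 = 18.577500
  N ⇒ keep positive
  Longitude: 51′ + 17.1″ = 51.28500′; 178 + 51.28500/60 = 178.854750
  W ⇒ negate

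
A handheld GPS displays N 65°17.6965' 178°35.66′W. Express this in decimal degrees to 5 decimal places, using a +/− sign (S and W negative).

Latitude: 17.6965′ = 0.294942°; total 65.294942
N ⇒ keep positive
Lon: 178 + 35.66/60 = 178.594333
hemisphere W, so the sign is −

65.29494, -178.59433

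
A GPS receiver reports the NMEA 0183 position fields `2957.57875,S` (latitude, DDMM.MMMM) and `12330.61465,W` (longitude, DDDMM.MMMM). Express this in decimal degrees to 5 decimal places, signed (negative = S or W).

φ: degrees = first 2 digits = 29, minutes = 57.57875; 29 + 57.57875/60 = 29.959646
S → negative
Lon: degrees = first 3 digits = 123, minutes = 30.61465; 123 + 30.61465/60 = 123.510244
hemisphere W, so the sign is −

-29.95965, -123.51024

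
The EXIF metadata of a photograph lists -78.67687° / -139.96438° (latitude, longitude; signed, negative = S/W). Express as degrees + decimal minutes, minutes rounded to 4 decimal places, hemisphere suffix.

78° 40.6122′ S, 139° 57.8628′ W

Latitude is negative → S; |value| = 78.676870
φ: minutes = (78.676870 − 78) × 60 = 40.612200
Longitude is negative → W; |value| = 139.964380
Lon: 139° + 0.964380 × 60 = 139° 57.862800′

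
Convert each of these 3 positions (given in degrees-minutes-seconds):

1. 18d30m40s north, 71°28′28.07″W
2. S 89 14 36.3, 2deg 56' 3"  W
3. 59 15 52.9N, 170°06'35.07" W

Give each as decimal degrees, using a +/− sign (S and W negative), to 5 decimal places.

1. 18.51111, -71.47446
2. -89.24342, -2.93417
3. 59.26469, -170.10974

Point 1:
  φ: 30′ + 40″ = 30.66667′; 18 + 30.66667/60 = 18.511111
  N → positive
  Longitude: 71 + 28/60 + 28.07/3600 = 71.474464
  hemisphere W, so the sign is −
Point 2:
  Latitude: 89° + 14/60 + 36.3/3600 = 89 + 0.233333 + 0.010083 = 89.243417
  hemisphere S, so the sign is −
  Longitude: 2 + 56/60 + 3/3600 = 2.934167
  W → negative
Point 3:
  Lat: 15′ + 52.9″ = 15.88167′; 59 + 15.88167/60 = 59.264694
  N ⇒ keep positive
  λ: 170 + 6/60 + 35.07/3600 = 170.109742
  W ⇒ negate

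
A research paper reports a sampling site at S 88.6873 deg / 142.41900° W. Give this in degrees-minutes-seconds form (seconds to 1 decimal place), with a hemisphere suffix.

Lat: whole degrees 88; 41.23800′ → 41′ and 14.280″
Longitude: 0.419000° → 25.14000′; 0.14000 × 60 = 8.400″

88°41′14.3″ S, 142°25′8.4″ W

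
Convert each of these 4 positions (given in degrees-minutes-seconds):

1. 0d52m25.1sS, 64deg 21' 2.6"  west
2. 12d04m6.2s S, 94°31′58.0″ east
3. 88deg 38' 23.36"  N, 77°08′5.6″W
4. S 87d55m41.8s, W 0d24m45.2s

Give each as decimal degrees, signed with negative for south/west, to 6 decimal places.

1. -0.873639, -64.350722
2. -12.068389, 94.532778
3. 88.639822, -77.134889
4. -87.928278, -0.412556

Point 1:
  φ: 0° + 52/60 + 25.1/3600 = 0 + 0.866667 + 0.006972 = 0.8736389
  S ⇒ negate
  λ: 21′ + 2.6″ = 21.04333′; 64 + 21.04333/60 = 64.3507222
  hemisphere W, so the sign is −
Point 2:
  Latitude: 12° + 4/60 + 6.2/3600 = 12 + 0.066667 + 0.001722 = 12.0683889
  S ⇒ negate
  Lon: 94 + 31/60 + 58/3600 = 94.5327778
  E ⇒ keep positive
Point 3:
  φ: 88 + 38/60 + 23.36/3600 = 88.6398222
  N ⇒ keep positive
  λ: 8′ + 5.6″ = 8.09333′; 77 + 8.09333/60 = 77.1348889
  hemisphere W, so the sign is −
Point 4:
  Lat: 87° + 55/60 + 41.8/3600 = 87 + 0.916667 + 0.011611 = 87.9282778
  S → negative
  Lon: 24′ + 45.2″ = 24.75333′; 0 + 24.75333/60 = 0.4125556
  hemisphere W, so the sign is −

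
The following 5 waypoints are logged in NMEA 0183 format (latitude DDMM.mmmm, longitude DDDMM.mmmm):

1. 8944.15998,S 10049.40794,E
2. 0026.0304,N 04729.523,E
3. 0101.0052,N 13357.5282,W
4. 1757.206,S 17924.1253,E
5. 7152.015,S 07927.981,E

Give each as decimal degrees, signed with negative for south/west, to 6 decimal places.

Point 1:
  Latitude: split at 2 digits → 89° and 44.15998′; 89 + 44.15998/60 = 89.7359997
  hemisphere S, so the sign is −
  λ: split at 3 digits → 100° and 49.40794′; 100 + 49.40794/60 = 100.8234657
  E ⇒ keep positive
Point 2:
  Latitude: degrees = first 2 digits = 0, minutes = 26.0304; 0 + 26.0304/60 = 0.4338400
  N ⇒ keep positive
  Lon: split at 3 digits → 047° and 29.523′; 47 + 29.523/60 = 47.4920500
  E ⇒ keep positive
Point 3:
  Lat: split at 2 digits → 01° and 1.0052′; 1 + 1.0052/60 = 1.0167533
  N ⇒ keep positive
  Lon: split at 3 digits → 133° and 57.5282′; 133 + 57.5282/60 = 133.9588033
  hemisphere W, so the sign is −
Point 4:
  Lat: degrees = first 2 digits = 17, minutes = 57.206; 17 + 57.206/60 = 17.9534333
  hemisphere S, so the sign is −
  Lon: degrees = first 3 digits = 179, minutes = 24.1253; 179 + 24.1253/60 = 179.4020883
  E ⇒ keep positive
Point 5:
  Latitude: split at 2 digits → 71° and 52.015′; 71 + 52.015/60 = 71.8669167
  S → negative
  Lon: split at 3 digits → 079° and 27.981′; 79 + 27.981/60 = 79.4663500
  E ⇒ keep positive

1. -89.736000, 100.823466
2. 0.433840, 47.492050
3. 1.016753, -133.958803
4. -17.953433, 179.402088
5. -71.866917, 79.466350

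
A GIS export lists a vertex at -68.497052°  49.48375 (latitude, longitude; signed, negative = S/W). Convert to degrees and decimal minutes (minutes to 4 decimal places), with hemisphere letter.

68° 29.8231′ S, 49° 29.0250′ E

Latitude is negative → S; |value| = 68.497052
Latitude: fractional part 0.497052 → 29.823120 minutes
Longitude: fractional part 0.483750 → 29.025000 minutes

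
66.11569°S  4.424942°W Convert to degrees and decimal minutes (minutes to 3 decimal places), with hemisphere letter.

φ: fractional part 0.115690 → 6.94140 minutes
Longitude: minutes = (4.424942 − 4) × 60 = 25.49652

66° 6.941′ S, 4° 25.497′ W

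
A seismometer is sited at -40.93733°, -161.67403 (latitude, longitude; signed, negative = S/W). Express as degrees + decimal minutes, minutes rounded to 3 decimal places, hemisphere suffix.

40° 56.240′ S, 161° 40.442′ W

Latitude is negative → S; |value| = 40.937330
φ: minutes = (40.937330 − 40) × 60 = 56.23980
Longitude is negative → W; |value| = 161.674030
Lon: fractional part 0.674030 → 40.44180 minutes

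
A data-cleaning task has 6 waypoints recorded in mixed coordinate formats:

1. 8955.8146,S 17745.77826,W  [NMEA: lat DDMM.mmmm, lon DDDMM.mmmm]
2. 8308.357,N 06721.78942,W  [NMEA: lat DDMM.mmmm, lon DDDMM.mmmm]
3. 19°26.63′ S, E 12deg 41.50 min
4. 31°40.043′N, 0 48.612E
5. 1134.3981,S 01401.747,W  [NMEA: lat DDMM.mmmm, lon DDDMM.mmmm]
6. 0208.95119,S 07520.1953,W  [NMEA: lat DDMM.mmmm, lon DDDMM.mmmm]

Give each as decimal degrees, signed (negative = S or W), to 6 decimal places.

1. -89.930243, -177.762971
2. 83.139283, -67.363157
3. -19.443833, 12.691667
4. 31.667383, 0.810200
5. -11.573302, -14.029117
6. -2.149187, -75.336588

Point 1:
  φ: split at 2 digits → 89° and 55.8146′; 89 + 55.8146/60 = 89.9302433
  S → negative
  Longitude: split at 3 digits → 177° and 45.77826′; 177 + 45.77826/60 = 177.7629710
  hemisphere W, so the sign is −
Point 2:
  Latitude: split at 2 digits → 83° and 8.357′; 83 + 8.357/60 = 83.1392833
  N ⇒ keep positive
  λ: split at 3 digits → 067° and 21.78942′; 67 + 21.78942/60 = 67.3631570
  hemisphere W, so the sign is −
Point 3:
  Lat: 26.63′ = 0.443833°; total 19.4438333
  hemisphere S, so the sign is −
  λ: 41.5′ = 0.691667°; total 12.6916667
  E ⇒ keep positive
Point 4:
  Lat: 31 + 40.043/60 = 31.6673833
  N ⇒ keep positive
  λ: 0 + 48.612/60 = 0.8102000
  E → positive
Point 5:
  φ: split at 2 digits → 11° and 34.3981′; 11 + 34.3981/60 = 11.5733017
  S → negative
  λ: split at 3 digits → 014° and 1.747′; 14 + 1.747/60 = 14.0291167
  W → negative
Point 6:
  Latitude: split at 2 digits → 02° and 8.95119′; 2 + 8.95119/60 = 2.1491865
  S ⇒ negate
  Lon: split at 3 digits → 075° and 20.1953′; 75 + 20.1953/60 = 75.3365883
  W ⇒ negate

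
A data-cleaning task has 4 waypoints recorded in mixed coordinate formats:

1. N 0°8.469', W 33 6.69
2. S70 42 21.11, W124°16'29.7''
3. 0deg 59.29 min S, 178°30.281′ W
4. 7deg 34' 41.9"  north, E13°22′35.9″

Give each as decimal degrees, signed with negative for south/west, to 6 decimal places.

1. 0.141150, -33.111500
2. -70.705864, -124.274917
3. -0.988167, -178.504683
4. 7.578306, 13.376639

Point 1:
  Lat: 0 + 8.469/60 = 0.1411500
  N → positive
  Lon: 33 + 6.69/60 = 33.1115000
  W → negative
Point 2:
  Lat: 70 + 42/60 + 21.11/3600 = 70.7058639
  S ⇒ negate
  Lon: 16′ + 29.7″ = 16.49500′; 124 + 16.49500/60 = 124.2749167
  W ⇒ negate
Point 3:
  φ: 0 + 59.29/60 = 0.9881667
  S ⇒ negate
  Longitude: 30.281′ = 0.504683°; total 178.5046833
  W ⇒ negate
Point 4:
  Latitude: 7 + 34/60 + 41.9/3600 = 7.5783056
  N → positive
  Lon: 13 + 22/60 + 35.9/3600 = 13.3766389
  E → positive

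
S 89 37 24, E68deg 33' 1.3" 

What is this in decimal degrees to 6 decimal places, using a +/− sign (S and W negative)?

-89.623333, 68.550361

Latitude: 89° + 37/60 + 24/3600 = 89 + 0.616667 + 0.006667 = 89.6233333
hemisphere S, so the sign is −
Lon: 68° + 33/60 + 1.3/3600 = 68 + 0.550000 + 0.000361 = 68.5503611
E → positive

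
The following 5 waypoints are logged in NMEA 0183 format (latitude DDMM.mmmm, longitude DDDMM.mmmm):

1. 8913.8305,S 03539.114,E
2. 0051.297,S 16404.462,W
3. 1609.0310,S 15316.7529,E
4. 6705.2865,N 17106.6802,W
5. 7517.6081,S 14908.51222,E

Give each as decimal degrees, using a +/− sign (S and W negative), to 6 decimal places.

1. -89.230508, 35.651900
2. -0.854950, -164.074367
3. -16.150517, 153.279215
4. 67.088108, -171.111337
5. -75.293468, 149.141870

Point 1:
  φ: split at 2 digits → 89° and 13.8305′; 89 + 13.8305/60 = 89.2305083
  S → negative
  Lon: split at 3 digits → 035° and 39.114′; 35 + 39.114/60 = 35.6519000
  E ⇒ keep positive
Point 2:
  Lat: split at 2 digits → 00° and 51.297′; 0 + 51.297/60 = 0.8549500
  S → negative
  λ: degrees = first 3 digits = 164, minutes = 4.462; 164 + 4.462/60 = 164.0743667
  hemisphere W, so the sign is −
Point 3:
  Lat: degrees = first 2 digits = 16, minutes = 9.031; 16 + 9.031/60 = 16.1505167
  S → negative
  λ: degrees = first 3 digits = 153, minutes = 16.7529; 153 + 16.7529/60 = 153.2792150
  E ⇒ keep positive
Point 4:
  φ: split at 2 digits → 67° and 5.2865′; 67 + 5.2865/60 = 67.0881083
  N → positive
  λ: split at 3 digits → 171° and 6.6802′; 171 + 6.6802/60 = 171.1113367
  hemisphere W, so the sign is −
Point 5:
  φ: split at 2 digits → 75° and 17.6081′; 75 + 17.6081/60 = 75.2934683
  S → negative
  Longitude: degrees = first 3 digits = 149, minutes = 8.51222; 149 + 8.51222/60 = 149.1418703
  E ⇒ keep positive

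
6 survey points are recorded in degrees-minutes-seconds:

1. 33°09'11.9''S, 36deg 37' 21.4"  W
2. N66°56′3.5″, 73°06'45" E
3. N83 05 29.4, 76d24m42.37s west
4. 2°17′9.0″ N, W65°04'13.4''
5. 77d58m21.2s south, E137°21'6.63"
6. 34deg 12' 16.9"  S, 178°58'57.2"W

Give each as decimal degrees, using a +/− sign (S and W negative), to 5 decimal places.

1. -33.15331, -36.62261
2. 66.93431, 73.11250
3. 83.09150, -76.41177
4. 2.28583, -65.07039
5. -77.97256, 137.35184
6. -34.20469, -178.98256

Point 1:
  φ: 33 + 9/60 + 11.9/3600 = 33.153306
  hemisphere S, so the sign is −
  Longitude: 37′ + 21.4″ = 37.35667′; 36 + 37.35667/60 = 36.622611
  W → negative
Point 2:
  φ: 66 + 56/60 + 3.5/3600 = 66.934306
  N ⇒ keep positive
  Lon: 73° + 6/60 + 45/3600 = 73 + 0.100000 + 0.012500 = 73.112500
  E → positive
Point 3:
  Lat: 83 + 5/60 + 29.4/3600 = 83.091500
  N → positive
  λ: 76° + 24/60 + 42.37/3600 = 76 + 0.400000 + 0.011769 = 76.411769
  W → negative
Point 4:
  φ: 17′ + 9″ = 17.15000′; 2 + 17.15000/60 = 2.285833
  N → positive
  Longitude: 4′ + 13.4″ = 4.22333′; 65 + 4.22333/60 = 65.070389
  W ⇒ negate
Point 5:
  φ: 77 + 58/60 + 21.2/3600 = 77.972556
  S ⇒ negate
  λ: 137° + 21/60 + 6.63/3600 = 137 + 0.350000 + 0.001842 = 137.351842
  E ⇒ keep positive
Point 6:
  φ: 34 + 12/60 + 16.9/3600 = 34.204694
  hemisphere S, so the sign is −
  Longitude: 178° + 58/60 + 57.2/3600 = 178 + 0.966667 + 0.015889 = 178.982556
  W ⇒ negate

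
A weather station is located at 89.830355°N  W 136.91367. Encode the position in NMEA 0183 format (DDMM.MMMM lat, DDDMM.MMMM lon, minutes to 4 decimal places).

φ: 89° + 0.830355 × 60 = 89° 49.821300′
Lon: 136° + 0.913670 × 60 = 136° 54.820200′

8949.8213,N / 13654.8202,W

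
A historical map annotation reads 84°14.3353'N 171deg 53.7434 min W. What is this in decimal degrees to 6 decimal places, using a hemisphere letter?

84.238922° N, 171.895723° W

Lat: 14.3353′ = 0.238922°; total 84.2389217
λ: 53.7434′ = 0.895723°; total 171.8957233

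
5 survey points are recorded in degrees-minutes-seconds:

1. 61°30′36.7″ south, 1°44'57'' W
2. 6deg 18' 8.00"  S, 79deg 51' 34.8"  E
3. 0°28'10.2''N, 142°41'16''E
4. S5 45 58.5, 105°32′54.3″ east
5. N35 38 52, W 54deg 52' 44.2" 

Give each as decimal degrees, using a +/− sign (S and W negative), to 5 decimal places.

Point 1:
  Latitude: 30′ + 36.7″ = 30.61167′; 61 + 30.61167/60 = 61.510194
  S ⇒ negate
  Longitude: 1 + 44/60 + 57/3600 = 1.749167
  hemisphere W, so the sign is −
Point 2:
  φ: 6° + 18/60 + 8/3600 = 6 + 0.300000 + 0.002222 = 6.302222
  S ⇒ negate
  Lon: 79° + 51/60 + 34.8/3600 = 79 + 0.850000 + 0.009667 = 79.859667
  E → positive
Point 3:
  φ: 0° + 28/60 + 10.2/3600 = 0 + 0.466667 + 0.002833 = 0.469500
  N → positive
  λ: 142 + 41/60 + 16/3600 = 142.687778
  E → positive
Point 4:
  Latitude: 45′ + 58.5″ = 45.97500′; 5 + 45.97500/60 = 5.766250
  hemisphere S, so the sign is −
  Lon: 105 + 32/60 + 54.3/3600 = 105.548417
  E → positive
Point 5:
  Lat: 35° + 38/60 + 52/3600 = 35 + 0.633333 + 0.014444 = 35.647778
  N ⇒ keep positive
  Lon: 54 + 52/60 + 44.2/3600 = 54.878944
  W ⇒ negate

1. -61.51019, -1.74917
2. -6.30222, 79.85967
3. 0.46950, 142.68778
4. -5.76625, 105.54842
5. 35.64778, -54.87894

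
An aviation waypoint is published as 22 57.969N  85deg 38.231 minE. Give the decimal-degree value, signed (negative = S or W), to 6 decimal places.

Lat: 22 + 57.969/60 = 22.9661500
N ⇒ keep positive
Longitude: 38.231′ = 0.637183°; total 85.6371833
E ⇒ keep positive

22.966150, 85.637183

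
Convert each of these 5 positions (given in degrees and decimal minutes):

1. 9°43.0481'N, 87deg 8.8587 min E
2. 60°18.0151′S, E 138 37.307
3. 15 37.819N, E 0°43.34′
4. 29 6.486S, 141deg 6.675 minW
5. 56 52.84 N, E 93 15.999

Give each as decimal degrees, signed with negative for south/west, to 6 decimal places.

1. 9.717468, 87.147645
2. -60.300252, 138.621783
3. 15.630317, 0.722333
4. -29.108100, -141.111250
5. 56.880667, 93.266650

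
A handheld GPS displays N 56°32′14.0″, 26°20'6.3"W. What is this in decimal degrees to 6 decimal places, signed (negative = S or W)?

56.537222, -26.335083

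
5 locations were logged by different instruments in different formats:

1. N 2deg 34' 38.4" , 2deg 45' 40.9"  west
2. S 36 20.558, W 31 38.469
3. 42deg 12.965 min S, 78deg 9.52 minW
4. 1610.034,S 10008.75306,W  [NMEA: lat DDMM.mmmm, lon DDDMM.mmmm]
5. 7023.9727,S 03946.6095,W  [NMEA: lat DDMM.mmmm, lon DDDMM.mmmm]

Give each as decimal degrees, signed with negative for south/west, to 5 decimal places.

1. 2.57733, -2.76136
2. -36.34263, -31.64115
3. -42.21608, -78.15867
4. -16.16723, -100.14588
5. -70.39955, -39.77683

Point 1:
  Lat: 34′ + 38.4″ = 34.64000′; 2 + 34.64000/60 = 2.577333
  N → positive
  λ: 2° + 45/60 + 40.9/3600 = 2 + 0.750000 + 0.011361 = 2.761361
  W → negative
Point 2:
  Lat: 36 + 20.558/60 = 36.342633
  hemisphere S, so the sign is −
  Lon: 38.469′ = 0.641150°; total 31.641150
  W ⇒ negate
Point 3:
  Lat: 42 + 12.965/60 = 42.216083
  S → negative
  Lon: 9.52′ = 0.158667°; total 78.158667
  W ⇒ negate
Point 4:
  φ: split at 2 digits → 16° and 10.034′; 16 + 10.034/60 = 16.167233
  S → negative
  Lon: degrees = first 3 digits = 100, minutes = 8.75306; 100 + 8.75306/60 = 100.145884
  W ⇒ negate
Point 5:
  φ: degrees = first 2 digits = 70, minutes = 23.9727; 70 + 23.9727/60 = 70.399545
  hemisphere S, so the sign is −
  λ: split at 3 digits → 039° and 46.6095′; 39 + 46.6095/60 = 39.776825
  hemisphere W, so the sign is −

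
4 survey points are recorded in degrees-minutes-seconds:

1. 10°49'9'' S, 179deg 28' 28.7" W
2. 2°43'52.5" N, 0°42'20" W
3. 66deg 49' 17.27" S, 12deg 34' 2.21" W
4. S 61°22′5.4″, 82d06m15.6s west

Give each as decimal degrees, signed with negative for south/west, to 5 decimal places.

Point 1:
  φ: 10° + 49/60 + 9/3600 = 10 + 0.816667 + 0.002500 = 10.819167
  hemisphere S, so the sign is −
  Longitude: 179 + 28/60 + 28.7/3600 = 179.474639
  W ⇒ negate
Point 2:
  Lat: 43′ + 52.5″ = 43.87500′; 2 + 43.87500/60 = 2.731250
  N ⇒ keep positive
  Lon: 0 + 42/60 + 20/3600 = 0.705556
  hemisphere W, so the sign is −
Point 3:
  Lat: 49′ + 17.27″ = 49.28783′; 66 + 49.28783/60 = 66.821464
  S → negative
  Lon: 34′ + 2.21″ = 34.03683′; 12 + 34.03683/60 = 12.567281
  hemisphere W, so the sign is −
Point 4:
  φ: 22′ + 5.4″ = 22.09000′; 61 + 22.09000/60 = 61.368167
  S → negative
  Longitude: 82 + 6/60 + 15.6/3600 = 82.104333
  W ⇒ negate

1. -10.81917, -179.47464
2. 2.73125, -0.70556
3. -66.82146, -12.56728
4. -61.36817, -82.10433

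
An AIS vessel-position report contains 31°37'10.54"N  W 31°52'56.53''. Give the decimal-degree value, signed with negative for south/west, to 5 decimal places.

31.61959, -31.88237

φ: 31 + 37/60 + 10.54/3600 = 31.619594
N ⇒ keep positive
Lon: 31° + 52/60 + 56.53/3600 = 31 + 0.866667 + 0.015703 = 31.882369
hemisphere W, so the sign is −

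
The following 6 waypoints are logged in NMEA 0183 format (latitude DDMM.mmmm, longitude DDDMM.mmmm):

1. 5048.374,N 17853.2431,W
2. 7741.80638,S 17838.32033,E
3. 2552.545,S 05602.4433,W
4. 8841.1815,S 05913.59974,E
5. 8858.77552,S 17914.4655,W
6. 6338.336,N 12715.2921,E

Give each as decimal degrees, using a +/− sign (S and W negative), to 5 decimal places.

Point 1:
  φ: degrees = first 2 digits = 50, minutes = 48.374; 50 + 48.374/60 = 50.806233
  N → positive
  λ: degrees = first 3 digits = 178, minutes = 53.2431; 178 + 53.2431/60 = 178.887385
  W ⇒ negate
Point 2:
  φ: degrees = first 2 digits = 77, minutes = 41.80638; 77 + 41.80638/60 = 77.696773
  hemisphere S, so the sign is −
  λ: degrees = first 3 digits = 178, minutes = 38.32033; 178 + 38.32033/60 = 178.638672
  E ⇒ keep positive
Point 3:
  Lat: degrees = first 2 digits = 25, minutes = 52.545; 25 + 52.545/60 = 25.875750
  S ⇒ negate
  λ: split at 3 digits → 056° and 2.4433′; 56 + 2.4433/60 = 56.040722
  W → negative
Point 4:
  φ: split at 2 digits → 88° and 41.1815′; 88 + 41.1815/60 = 88.686358
  hemisphere S, so the sign is −
  λ: split at 3 digits → 059° and 13.59974′; 59 + 13.59974/60 = 59.226662
  E ⇒ keep positive
Point 5:
  Latitude: split at 2 digits → 88° and 58.77552′; 88 + 58.77552/60 = 88.979592
  S → negative
  Longitude: degrees = first 3 digits = 179, minutes = 14.4655; 179 + 14.4655/60 = 179.241092
  hemisphere W, so the sign is −
Point 6:
  Lat: degrees = first 2 digits = 63, minutes = 38.336; 63 + 38.336/60 = 63.638933
  N ⇒ keep positive
  Longitude: split at 3 digits → 127° and 15.2921′; 127 + 15.2921/60 = 127.254868
  E ⇒ keep positive

1. 50.80623, -178.88739
2. -77.69677, 178.63867
3. -25.87575, -56.04072
4. -88.68636, 59.22666
5. -88.97959, -179.24109
6. 63.63893, 127.25487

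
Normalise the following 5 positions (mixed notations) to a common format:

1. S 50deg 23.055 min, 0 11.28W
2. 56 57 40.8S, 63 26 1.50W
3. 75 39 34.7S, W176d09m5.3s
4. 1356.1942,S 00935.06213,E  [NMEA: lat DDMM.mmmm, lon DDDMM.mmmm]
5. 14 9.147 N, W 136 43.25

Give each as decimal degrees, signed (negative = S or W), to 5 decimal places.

Point 1:
  Latitude: 50 + 23.055/60 = 50.384250
  S ⇒ negate
  Lon: 0 + 11.28/60 = 0.188000
  W → negative
Point 2:
  φ: 57′ + 40.8″ = 57.68000′; 56 + 57.68000/60 = 56.961333
  S → negative
  λ: 63° + 26/60 + 1.5/3600 = 63 + 0.433333 + 0.000417 = 63.433750
  W → negative
Point 3:
  Lat: 75 + 39/60 + 34.7/3600 = 75.659639
  S → negative
  Longitude: 9′ + 5.3″ = 9.08833′; 176 + 9.08833/60 = 176.151472
  W ⇒ negate
Point 4:
  φ: degrees = first 2 digits = 13, minutes = 56.1942; 13 + 56.1942/60 = 13.936570
  hemisphere S, so the sign is −
  Longitude: split at 3 digits → 009° and 35.06213′; 9 + 35.06213/60 = 9.584369
  E ⇒ keep positive
Point 5:
  Lat: 9.147′ = 0.152450°; total 14.152450
  N ⇒ keep positive
  Lon: 136 + 43.25/60 = 136.720833
  hemisphere W, so the sign is −

1. -50.38425, -0.18800
2. -56.96133, -63.43375
3. -75.65964, -176.15147
4. -13.93657, 9.58437
5. 14.15245, -136.72083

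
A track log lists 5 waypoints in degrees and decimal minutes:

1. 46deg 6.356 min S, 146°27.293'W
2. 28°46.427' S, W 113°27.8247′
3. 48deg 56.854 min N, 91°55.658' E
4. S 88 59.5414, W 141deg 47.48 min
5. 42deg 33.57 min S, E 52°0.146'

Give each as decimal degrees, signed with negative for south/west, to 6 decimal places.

1. -46.105933, -146.454883
2. -28.773783, -113.463745
3. 48.947567, 91.927633
4. -88.992357, -141.791333
5. -42.559500, 52.002433

Point 1:
  φ: 6.356′ = 0.105933°; total 46.1059333
  S → negative
  Longitude: 27.293′ = 0.454883°; total 146.4548833
  W → negative
Point 2:
  Lat: 28 + 46.427/60 = 28.7737833
  S → negative
  λ: 27.8247′ = 0.463745°; total 113.4637450
  hemisphere W, so the sign is −
Point 3:
  Lat: 48 + 56.854/60 = 48.9475667
  N ⇒ keep positive
  λ: 91 + 55.658/60 = 91.9276333
  E → positive
Point 4:
  φ: 59.5414′ = 0.992357°; total 88.9923567
  S → negative
  Lon: 141 + 47.48/60 = 141.7913333
  W → negative
Point 5:
  Latitude: 33.57′ = 0.559500°; total 42.5595000
  S ⇒ negate
  Lon: 0.146′ = 0.002433°; total 52.0024333
  E → positive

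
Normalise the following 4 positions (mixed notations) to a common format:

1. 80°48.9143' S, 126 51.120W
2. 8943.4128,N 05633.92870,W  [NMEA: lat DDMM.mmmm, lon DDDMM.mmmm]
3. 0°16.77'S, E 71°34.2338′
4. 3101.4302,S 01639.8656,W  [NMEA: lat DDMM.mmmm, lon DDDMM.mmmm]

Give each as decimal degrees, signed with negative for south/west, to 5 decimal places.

Point 1:
  Lat: 48.9143′ = 0.815238°; total 80.815238
  S ⇒ negate
  Lon: 126 + 51.12/60 = 126.852000
  W → negative
Point 2:
  Lat: split at 2 digits → 89° and 43.4128′; 89 + 43.4128/60 = 89.723547
  N ⇒ keep positive
  λ: split at 3 digits → 056° and 33.9287′; 56 + 33.9287/60 = 56.565478
  hemisphere W, so the sign is −
Point 3:
  Latitude: 16.77′ = 0.279500°; total 0.279500
  hemisphere S, so the sign is −
  Lon: 71 + 34.2338/60 = 71.570563
  E → positive
Point 4:
  φ: degrees = first 2 digits = 31, minutes = 1.4302; 31 + 1.4302/60 = 31.023837
  S ⇒ negate
  Lon: degrees = first 3 digits = 16, minutes = 39.8656; 16 + 39.8656/60 = 16.664427
  W → negative

1. -80.81524, -126.85200
2. 89.72355, -56.56548
3. -0.27950, 71.57056
4. -31.02384, -16.66443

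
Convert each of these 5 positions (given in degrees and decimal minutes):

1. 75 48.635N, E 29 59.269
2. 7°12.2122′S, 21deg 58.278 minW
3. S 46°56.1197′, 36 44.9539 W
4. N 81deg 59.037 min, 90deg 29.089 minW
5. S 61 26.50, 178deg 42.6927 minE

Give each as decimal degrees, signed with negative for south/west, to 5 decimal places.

1. 75.81058, 29.98782
2. -7.20354, -21.97130
3. -46.93533, -36.74923
4. 81.98395, -90.48482
5. -61.44167, 178.71155

Point 1:
  φ: 75 + 48.635/60 = 75.810583
  N → positive
  λ: 59.269′ = 0.987817°; total 29.987817
  E ⇒ keep positive
Point 2:
  Latitude: 12.2122′ = 0.203537°; total 7.203537
  hemisphere S, so the sign is −
  Longitude: 21 + 58.278/60 = 21.971300
  hemisphere W, so the sign is −
Point 3:
  Lat: 56.1197′ = 0.935328°; total 46.935328
  S ⇒ negate
  Longitude: 44.9539′ = 0.749232°; total 36.749232
  W → negative
Point 4:
  Lat: 59.037′ = 0.983950°; total 81.983950
  N → positive
  Lon: 29.089′ = 0.484817°; total 90.484817
  W ⇒ negate
Point 5:
  φ: 61 + 26.5/60 = 61.441667
  S → negative
  Lon: 178 + 42.6927/60 = 178.711545
  E → positive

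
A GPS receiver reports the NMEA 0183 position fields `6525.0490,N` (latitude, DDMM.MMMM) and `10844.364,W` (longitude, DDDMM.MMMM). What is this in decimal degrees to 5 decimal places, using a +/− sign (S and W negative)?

Lat: split at 2 digits → 65° and 25.049′; 65 + 25.049/60 = 65.417483
N → positive
Longitude: degrees = first 3 digits = 108, minutes = 44.364; 108 + 44.364/60 = 108.739400
W → negative

65.41748, -108.73940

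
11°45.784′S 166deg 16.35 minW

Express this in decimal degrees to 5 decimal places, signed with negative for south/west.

-11.76307, -166.27250

Lat: 11 + 45.784/60 = 11.763067
S → negative
Longitude: 16.35′ = 0.272500°; total 166.272500
W ⇒ negate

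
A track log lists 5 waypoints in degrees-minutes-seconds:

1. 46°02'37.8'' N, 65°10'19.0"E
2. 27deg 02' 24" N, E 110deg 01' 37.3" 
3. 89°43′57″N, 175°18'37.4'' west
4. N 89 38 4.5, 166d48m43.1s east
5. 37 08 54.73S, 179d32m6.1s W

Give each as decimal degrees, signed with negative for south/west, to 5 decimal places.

1. 46.04383, 65.17194
2. 27.04000, 110.02703
3. 89.73250, -175.31039
4. 89.63458, 166.81197
5. -37.14854, -179.53503

Point 1:
  φ: 46 + 2/60 + 37.8/3600 = 46.043833
  N ⇒ keep positive
  Longitude: 65 + 10/60 + 19/3600 = 65.171944
  E ⇒ keep positive
Point 2:
  Lat: 27° + 2/60 + 24/3600 = 27 + 0.033333 + 0.006667 = 27.040000
  N → positive
  λ: 1′ + 37.3″ = 1.62167′; 110 + 1.62167/60 = 110.027028
  E ⇒ keep positive
Point 3:
  Lat: 89 + 43/60 + 57/3600 = 89.732500
  N → positive
  λ: 175° + 18/60 + 37.4/3600 = 175 + 0.300000 + 0.010389 = 175.310389
  W ⇒ negate
Point 4:
  Lat: 38′ + 4.5″ = 38.07500′; 89 + 38.07500/60 = 89.634583
  N → positive
  Lon: 166 + 48/60 + 43.1/3600 = 166.811972
  E ⇒ keep positive
Point 5:
  Latitude: 8′ + 54.73″ = 8.91217′; 37 + 8.91217/60 = 37.148536
  S → negative
  Lon: 179° + 32/60 + 6.1/3600 = 179 + 0.533333 + 0.001694 = 179.535028
  W ⇒ negate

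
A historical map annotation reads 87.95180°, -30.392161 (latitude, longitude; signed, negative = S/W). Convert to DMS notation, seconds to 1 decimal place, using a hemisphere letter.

87°57′6.5″ N, 30°23′31.8″ W

Latitude: 0.951800 × 60 = 57.10800′ → 57′, remainder × 60 = 6.480″
Longitude is negative → W; |value| = 30.392161
Lon: whole degrees 30; 23.52966′ → 23′ and 31.780″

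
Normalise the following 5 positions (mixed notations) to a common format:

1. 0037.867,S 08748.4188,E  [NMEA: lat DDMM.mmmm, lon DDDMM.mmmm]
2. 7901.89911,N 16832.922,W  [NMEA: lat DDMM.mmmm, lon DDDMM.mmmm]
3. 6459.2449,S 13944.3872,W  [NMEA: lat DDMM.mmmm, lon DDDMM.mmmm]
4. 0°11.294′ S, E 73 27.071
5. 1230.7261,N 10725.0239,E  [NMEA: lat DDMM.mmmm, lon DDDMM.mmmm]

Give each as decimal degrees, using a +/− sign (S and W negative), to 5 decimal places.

1. -0.63112, 87.80698
2. 79.03165, -168.54870
3. -64.98742, -139.73979
4. -0.18823, 73.45118
5. 12.51210, 107.41707

Point 1:
  Latitude: degrees = first 2 digits = 0, minutes = 37.867; 0 + 37.867/60 = 0.631117
  S ⇒ negate
  Longitude: split at 3 digits → 087° and 48.4188′; 87 + 48.4188/60 = 87.806980
  E → positive
Point 2:
  φ: degrees = first 2 digits = 79, minutes = 1.89911; 79 + 1.89911/60 = 79.031652
  N → positive
  λ: degrees = first 3 digits = 168, minutes = 32.922; 168 + 32.922/60 = 168.548700
  W → negative
Point 3:
  φ: degrees = first 2 digits = 64, minutes = 59.2449; 64 + 59.2449/60 = 64.987415
  S ⇒ negate
  Longitude: degrees = first 3 digits = 139, minutes = 44.3872; 139 + 44.3872/60 = 139.739787
  W → negative
Point 4:
  φ: 0 + 11.294/60 = 0.188233
  S ⇒ negate
  Lon: 73 + 27.071/60 = 73.451183
  E ⇒ keep positive
Point 5:
  Latitude: degrees = first 2 digits = 12, minutes = 30.7261; 12 + 30.7261/60 = 12.512102
  N ⇒ keep positive
  Longitude: degrees = first 3 digits = 107, minutes = 25.0239; 107 + 25.0239/60 = 107.417065
  E → positive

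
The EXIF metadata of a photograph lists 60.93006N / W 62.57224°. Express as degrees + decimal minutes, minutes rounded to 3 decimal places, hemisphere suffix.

φ: minutes = (60.930060 − 60) × 60 = 55.80360
Longitude: fractional part 0.572240 → 34.33440 minutes

60° 55.804′ N, 62° 34.334′ W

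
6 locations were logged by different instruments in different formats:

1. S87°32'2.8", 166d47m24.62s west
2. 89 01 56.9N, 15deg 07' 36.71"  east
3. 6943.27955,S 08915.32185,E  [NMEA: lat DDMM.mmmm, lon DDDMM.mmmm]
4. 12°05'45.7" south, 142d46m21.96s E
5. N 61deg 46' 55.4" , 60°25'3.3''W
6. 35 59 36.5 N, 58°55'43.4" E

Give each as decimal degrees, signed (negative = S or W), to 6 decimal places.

Point 1:
  Latitude: 87° + 32/60 + 2.8/3600 = 87 + 0.533333 + 0.000778 = 87.5341111
  S ⇒ negate
  Lon: 166 + 47/60 + 24.62/3600 = 166.7901722
  W ⇒ negate
Point 2:
  Lat: 89 + 1/60 + 56.9/3600 = 89.0324722
  N → positive
  Longitude: 15° + 7/60 + 36.71/3600 = 15 + 0.116667 + 0.010197 = 15.1268639
  E ⇒ keep positive
Point 3:
  Lat: degrees = first 2 digits = 69, minutes = 43.27955; 69 + 43.27955/60 = 69.7213258
  S → negative
  λ: split at 3 digits → 089° and 15.32185′; 89 + 15.32185/60 = 89.2553642
  E → positive
Point 4:
  Lat: 5′ + 45.7″ = 5.76167′; 12 + 5.76167/60 = 12.0960278
  S → negative
  Lon: 142° + 46/60 + 21.96/3600 = 142 + 0.766667 + 0.006100 = 142.7727667
  E → positive
Point 5:
  Lat: 46′ + 55.4″ = 46.92333′; 61 + 46.92333/60 = 61.7820556
  N → positive
  λ: 60 + 25/60 + 3.3/3600 = 60.4175833
  hemisphere W, so the sign is −
Point 6:
  φ: 35° + 59/60 + 36.5/3600 = 35 + 0.983333 + 0.010139 = 35.9934722
  N ⇒ keep positive
  Longitude: 58 + 55/60 + 43.4/3600 = 58.9287222
  E → positive

1. -87.534111, -166.790172
2. 89.032472, 15.126864
3. -69.721326, 89.255364
4. -12.096028, 142.772767
5. 61.782056, -60.417583
6. 35.993472, 58.928722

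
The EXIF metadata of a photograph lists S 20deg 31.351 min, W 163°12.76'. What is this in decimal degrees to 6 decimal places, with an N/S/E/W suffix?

20.522517° S, 163.212667° W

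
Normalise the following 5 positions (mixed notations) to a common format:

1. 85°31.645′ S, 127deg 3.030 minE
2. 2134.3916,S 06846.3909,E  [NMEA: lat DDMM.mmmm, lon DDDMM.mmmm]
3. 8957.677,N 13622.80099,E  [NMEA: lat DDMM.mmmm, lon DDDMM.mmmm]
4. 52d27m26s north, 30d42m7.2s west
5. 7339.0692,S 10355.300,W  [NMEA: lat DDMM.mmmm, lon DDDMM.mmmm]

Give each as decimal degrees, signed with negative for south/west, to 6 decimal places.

1. -85.527417, 127.050500
2. -21.573193, 68.773182
3. 89.961283, 136.380017
4. 52.457222, -30.702000
5. -73.651153, -103.921667

Point 1:
  φ: 31.645′ = 0.527417°; total 85.5274167
  S → negative
  λ: 127 + 3.03/60 = 127.0505000
  E ⇒ keep positive
Point 2:
  Latitude: degrees = first 2 digits = 21, minutes = 34.3916; 21 + 34.3916/60 = 21.5731933
  S ⇒ negate
  Lon: degrees = first 3 digits = 68, minutes = 46.3909; 68 + 46.3909/60 = 68.7731817
  E ⇒ keep positive
Point 3:
  Latitude: degrees = first 2 digits = 89, minutes = 57.677; 89 + 57.677/60 = 89.9612833
  N ⇒ keep positive
  λ: split at 3 digits → 136° and 22.80099′; 136 + 22.80099/60 = 136.3800165
  E ⇒ keep positive
Point 4:
  φ: 52° + 27/60 + 26/3600 = 52 + 0.450000 + 0.007222 = 52.4572222
  N → positive
  Longitude: 30 + 42/60 + 7.2/3600 = 30.7020000
  W ⇒ negate
Point 5:
  φ: degrees = first 2 digits = 73, minutes = 39.0692; 73 + 39.0692/60 = 73.6511533
  hemisphere S, so the sign is −
  λ: split at 3 digits → 103° and 55.3′; 103 + 55.3/60 = 103.9216667
  W ⇒ negate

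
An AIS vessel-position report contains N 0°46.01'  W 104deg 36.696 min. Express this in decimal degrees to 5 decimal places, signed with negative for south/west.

0.76683, -104.61160

Latitude: 46.01′ = 0.766833°; total 0.766833
N → positive
λ: 36.696′ = 0.611600°; total 104.611600
W ⇒ negate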